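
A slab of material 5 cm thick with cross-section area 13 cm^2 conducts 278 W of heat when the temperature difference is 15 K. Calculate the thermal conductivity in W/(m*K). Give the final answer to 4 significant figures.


k = Q*L / (A*dT)
L = 0.05 m, A = 1.3e-03 m^2
k = 278 * 0.05 / (1.3e-03 * 15)
k = 712.8 W/(m*K)


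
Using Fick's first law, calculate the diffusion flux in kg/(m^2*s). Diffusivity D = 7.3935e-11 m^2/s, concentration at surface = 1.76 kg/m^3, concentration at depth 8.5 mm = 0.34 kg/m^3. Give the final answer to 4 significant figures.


J = -D * (dC/dx) = D * (C1 - C2) / dx
J = 7.3935e-11 * (1.76 - 0.34) / 8.5e-03
J = 1.235e-08 kg/(m^2*s)


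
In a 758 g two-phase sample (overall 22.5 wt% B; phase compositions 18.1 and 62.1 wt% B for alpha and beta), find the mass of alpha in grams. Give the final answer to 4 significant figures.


f_alpha = (C_beta - C0) / (C_beta - C_alpha)
f_alpha = (62.1 - 22.5) / (62.1 - 18.1) = 0.9
m_alpha = f_alpha * m_total = 0.9 * 758 = 682.2 g


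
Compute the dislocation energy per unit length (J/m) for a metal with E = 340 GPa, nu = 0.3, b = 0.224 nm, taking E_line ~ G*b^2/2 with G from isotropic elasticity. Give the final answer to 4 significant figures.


Step 1: G = E / (2*(1+nu))
G = 340 / (2*(1+0.3)) = 130.769 GPa = 1.30769e+11 Pa
Step 2: E_line = G*b^2/2
b = 0.224 nm = 2.24e-10 m
E_line = 0.5 * 1.30769e+11 * (2.24e-10)^2 = 3.281e-09 J/m


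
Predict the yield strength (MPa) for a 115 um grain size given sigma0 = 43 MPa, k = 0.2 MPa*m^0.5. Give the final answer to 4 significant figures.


sigma_y = sigma0 + k / sqrt(d)
d = 115 um = 1.15e-04 m
sigma_y = 43 + 0.2 / sqrt(1.15e-04)
sigma_y = 61.65 MPa


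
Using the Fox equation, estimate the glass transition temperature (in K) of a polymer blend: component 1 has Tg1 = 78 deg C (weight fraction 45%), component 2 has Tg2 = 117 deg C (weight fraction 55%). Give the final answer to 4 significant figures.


1/Tg = w1/Tg1 + w2/Tg2 (in Kelvin)
Tg1 = 351.15 K, Tg2 = 390.15 K
1/Tg = 0.45/351.15 + 0.55/390.15
Tg = 371.6 K


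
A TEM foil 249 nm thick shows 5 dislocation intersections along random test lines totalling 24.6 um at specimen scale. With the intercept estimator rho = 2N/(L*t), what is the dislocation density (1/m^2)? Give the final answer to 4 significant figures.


rho = 2N / (L * t)
L = 24.6 um = 2.46e-05 m, t = 249 nm = 2.49e-07 m
rho = 2 * 5 / (2.46e-05 * 2.49e-07)
rho = 1.633e+12 1/m^2


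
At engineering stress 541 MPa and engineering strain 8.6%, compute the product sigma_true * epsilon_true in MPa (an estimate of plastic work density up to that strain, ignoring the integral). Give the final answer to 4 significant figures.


sigma_true = sigma_eng * (1 + epsilon_eng)
sigma_true = 541 * (1 + 0.086) = 587.526 MPa
epsilon_true = ln(1 + epsilon_eng)
epsilon_true = ln(1 + 0.086) = 0.0825012
sigma_true * epsilon_true = 587.526 * 0.0825012 = 48.47 MPa


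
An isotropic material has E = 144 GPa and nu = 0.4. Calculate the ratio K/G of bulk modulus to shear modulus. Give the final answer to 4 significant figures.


G = E / (2*(1+nu))
G = 144 / (2*(1+0.4)) = 51.4286 GPa
K = E / (3*(1-2*nu))
K = 144 / (3*(1-2*0.4)) = 240 GPa
K/G = 240 / 51.4286 = 4.667


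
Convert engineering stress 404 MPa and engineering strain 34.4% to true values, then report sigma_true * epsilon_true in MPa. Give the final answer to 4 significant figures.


sigma_true = sigma_eng * (1 + epsilon_eng)
sigma_true = 404 * (1 + 0.344) = 542.976 MPa
epsilon_true = ln(1 + epsilon_eng)
epsilon_true = ln(1 + 0.344) = 0.29565
sigma_true * epsilon_true = 542.976 * 0.29565 = 160.5 MPa


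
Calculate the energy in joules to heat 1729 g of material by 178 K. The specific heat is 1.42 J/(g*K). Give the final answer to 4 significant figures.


Q = m * cp * dT
Q = 1729 * 1.42 * 178
Q = 437000 J


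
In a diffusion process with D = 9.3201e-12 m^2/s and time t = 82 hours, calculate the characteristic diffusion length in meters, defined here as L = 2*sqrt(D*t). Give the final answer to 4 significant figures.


t = 82 hr = 295200 s
Diffusion length = 2*sqrt(D*t)
= 2*sqrt(9.3201e-12 * 295200)
= 3.317e-03 m


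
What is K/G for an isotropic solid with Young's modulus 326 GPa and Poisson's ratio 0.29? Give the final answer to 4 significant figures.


G = E / (2*(1+nu))
G = 326 / (2*(1+0.29)) = 126.357 GPa
K = E / (3*(1-2*nu))
K = 326 / (3*(1-2*0.29)) = 258.73 GPa
K/G = 258.73 / 126.357 = 2.048


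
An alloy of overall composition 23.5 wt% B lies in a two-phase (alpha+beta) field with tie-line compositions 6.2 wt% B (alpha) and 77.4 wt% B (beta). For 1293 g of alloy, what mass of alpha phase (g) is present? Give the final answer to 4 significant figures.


f_alpha = (C_beta - C0) / (C_beta - C_alpha)
f_alpha = (77.4 - 23.5) / (77.4 - 6.2) = 0.757022
m_alpha = f_alpha * m_total = 0.757022 * 1293 = 978.8 g


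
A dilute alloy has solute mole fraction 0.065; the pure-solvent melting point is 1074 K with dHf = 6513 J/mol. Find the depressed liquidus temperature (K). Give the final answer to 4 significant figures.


dT = R*Tm^2*x / dHf
dT = 8.314 * 1074^2 * 0.065 / 6513
dT = 95.7086 K
T_new = 1074 - 95.7086 = 978.3 K


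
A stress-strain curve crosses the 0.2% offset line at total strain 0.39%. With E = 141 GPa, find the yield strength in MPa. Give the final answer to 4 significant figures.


Offset strain = 0.002
Elastic strain at yield = total_strain - offset = 3.9e-03 - 0.002 = 1.9e-03
sigma_y = E * elastic_strain = 141000 * 1.9e-03
sigma_y = 267.9 MPa


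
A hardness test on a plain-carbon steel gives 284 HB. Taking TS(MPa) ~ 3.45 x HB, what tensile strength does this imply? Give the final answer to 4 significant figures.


TS (MPa) = 3.45 * HB
TS = 3.45 * 284
TS = 979.8 MPa


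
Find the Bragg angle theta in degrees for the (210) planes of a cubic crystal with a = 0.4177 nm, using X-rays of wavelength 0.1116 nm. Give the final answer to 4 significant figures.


d = a / sqrt(h^2+k^2+l^2)
d = 0.4177 / sqrt(5) = 0.186801 nm
lambda = 2*d*sin(theta)  =>  sin(theta) = lambda / (2*d)
sin(theta) = 0.1116 / (2 * 0.186801) = 0.298713
theta = 17.38 deg


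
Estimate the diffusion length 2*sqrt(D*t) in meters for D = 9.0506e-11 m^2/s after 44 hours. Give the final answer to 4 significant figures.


t = 44 hr = 158400 s
Diffusion length = 2*sqrt(D*t)
= 2*sqrt(9.0506e-11 * 158400)
= 7.573e-03 m


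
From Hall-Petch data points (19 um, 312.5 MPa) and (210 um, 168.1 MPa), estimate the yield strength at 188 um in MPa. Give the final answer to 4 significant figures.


sigma_y = sigma0 + k / sqrt(d)
1/sqrt(d1) = 1/sqrt(1.9e-05) = 229.416;  1/sqrt(d2) = 69.0066
k = (sigma1 - sigma2) / (1/sqrt(d1) - 1/sqrt(d2)) = (312.5 - 168.1) / (229.416 - 69.0066) = 0.900198 MPa*m^0.5
sigma0 = sigma1 - k/sqrt(d1) = 312.5 - 0.900198*229.416 = 105.98 MPa
sigma_y(d3) = 105.98 + 0.900198 / sqrt(1.88e-04) = 171.6 MPa


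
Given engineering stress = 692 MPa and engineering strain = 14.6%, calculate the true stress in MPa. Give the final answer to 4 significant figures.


sigma_true = sigma_eng * (1 + epsilon_eng)
sigma_true = 692 * (1 + 0.146)
sigma_true = 793 MPa


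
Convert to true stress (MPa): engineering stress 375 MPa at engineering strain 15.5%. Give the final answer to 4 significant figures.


sigma_true = sigma_eng * (1 + epsilon_eng)
sigma_true = 375 * (1 + 0.155)
sigma_true = 433.1 MPa


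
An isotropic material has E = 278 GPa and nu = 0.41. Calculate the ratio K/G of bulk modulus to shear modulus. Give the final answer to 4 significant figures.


G = E / (2*(1+nu))
G = 278 / (2*(1+0.41)) = 98.5816 GPa
K = E / (3*(1-2*nu))
K = 278 / (3*(1-2*0.41)) = 514.815 GPa
K/G = 514.815 / 98.5816 = 5.222


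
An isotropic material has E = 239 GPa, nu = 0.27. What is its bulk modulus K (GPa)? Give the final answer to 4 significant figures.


K = E / (3*(1-2*nu))
K = 239 / (3*(1-2*0.27))
K = 173.2 GPa


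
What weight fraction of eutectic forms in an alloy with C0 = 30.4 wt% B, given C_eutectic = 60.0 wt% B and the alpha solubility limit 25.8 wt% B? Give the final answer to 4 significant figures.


f_primary = (C_e - C0) / (C_e - C_alpha_max)
f_primary = (60.0 - 30.4) / (60.0 - 25.8)
f_primary = 0.865497
f_eutectic = 1 - 0.865497 = 0.1345


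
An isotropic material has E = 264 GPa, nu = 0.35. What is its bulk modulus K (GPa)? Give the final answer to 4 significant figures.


K = E / (3*(1-2*nu))
K = 264 / (3*(1-2*0.35))
K = 293.3 GPa


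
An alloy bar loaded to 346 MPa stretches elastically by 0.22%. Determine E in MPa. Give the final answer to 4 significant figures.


E = sigma / epsilon
epsilon = 0.22% = 2.2e-03
E = 346 / 2.2e-03
E = 157300 MPa


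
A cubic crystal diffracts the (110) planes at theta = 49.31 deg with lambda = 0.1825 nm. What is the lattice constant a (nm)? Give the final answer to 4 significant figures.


d = lambda / (2*sin(theta))
d = 0.1825 / (2*sin(49.31 deg))
d = 0.120343 nm
a = d * sqrt(h^2+k^2+l^2) = 0.120343 * sqrt(2)
a = 0.1702 nm


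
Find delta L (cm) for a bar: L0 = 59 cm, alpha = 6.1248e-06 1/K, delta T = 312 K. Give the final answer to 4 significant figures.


dL = L0 * alpha * dT
dL = 59 * 6.1248e-06 * 312
dL = 0.1127 cm


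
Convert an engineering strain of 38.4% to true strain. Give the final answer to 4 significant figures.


epsilon_true = ln(1 + epsilon_eng)
epsilon_true = ln(1 + 0.384)
epsilon_true = 0.325


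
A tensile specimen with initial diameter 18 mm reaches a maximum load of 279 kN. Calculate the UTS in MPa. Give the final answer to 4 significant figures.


A0 = pi*(d/2)^2 = pi*(18/2)^2 = 254.469 mm^2
UTS = F_max / A0 = 279*1000 / 254.469
UTS = 1096 MPa


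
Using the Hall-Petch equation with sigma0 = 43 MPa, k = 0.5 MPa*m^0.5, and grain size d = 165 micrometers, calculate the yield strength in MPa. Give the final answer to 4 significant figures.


sigma_y = sigma0 + k / sqrt(d)
d = 165 um = 1.65e-04 m
sigma_y = 43 + 0.5 / sqrt(1.65e-04)
sigma_y = 81.92 MPa


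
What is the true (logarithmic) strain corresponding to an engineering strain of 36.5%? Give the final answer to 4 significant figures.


epsilon_true = ln(1 + epsilon_eng)
epsilon_true = ln(1 + 0.365)
epsilon_true = 0.3112


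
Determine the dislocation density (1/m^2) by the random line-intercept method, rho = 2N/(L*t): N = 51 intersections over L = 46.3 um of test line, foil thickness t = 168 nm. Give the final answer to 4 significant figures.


rho = 2N / (L * t)
L = 46.3 um = 4.63e-05 m, t = 168 nm = 1.68e-07 m
rho = 2 * 51 / (4.63e-05 * 1.68e-07)
rho = 1.311e+13 1/m^2


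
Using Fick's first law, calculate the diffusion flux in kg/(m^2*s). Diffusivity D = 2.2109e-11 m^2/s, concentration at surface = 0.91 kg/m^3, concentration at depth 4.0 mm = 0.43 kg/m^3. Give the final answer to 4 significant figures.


J = -D * (dC/dx) = D * (C1 - C2) / dx
J = 2.2109e-11 * (0.91 - 0.43) / 4e-03
J = 2.653e-09 kg/(m^2*s)


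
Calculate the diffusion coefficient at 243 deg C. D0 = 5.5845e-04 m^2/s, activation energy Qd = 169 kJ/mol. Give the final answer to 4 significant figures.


D = D0 * exp(-Qd / (R*T))
T = 516.15 K
D = 5.5845e-04 * exp(-169e3 / (8.314 * 516.15))
D = 4.4e-21 m^2/s


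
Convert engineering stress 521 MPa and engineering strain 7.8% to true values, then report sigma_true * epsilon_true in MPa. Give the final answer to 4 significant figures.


sigma_true = sigma_eng * (1 + epsilon_eng)
sigma_true = 521 * (1 + 0.078) = 561.638 MPa
epsilon_true = ln(1 + epsilon_eng)
epsilon_true = ln(1 + 0.078) = 0.0751075
sigma_true * epsilon_true = 561.638 * 0.0751075 = 42.18 MPa


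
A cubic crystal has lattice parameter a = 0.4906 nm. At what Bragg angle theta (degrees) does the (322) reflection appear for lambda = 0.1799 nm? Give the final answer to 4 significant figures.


d = a / sqrt(h^2+k^2+l^2)
d = 0.4906 / sqrt(17) = 0.118988 nm
lambda = 2*d*sin(theta)  =>  sin(theta) = lambda / (2*d)
sin(theta) = 0.1799 / (2 * 0.118988) = 0.755959
theta = 49.11 deg


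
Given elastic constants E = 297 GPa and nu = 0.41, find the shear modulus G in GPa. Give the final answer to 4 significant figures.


G = E / (2*(1+nu))
G = 297 / (2*(1+0.41))
G = 105.3 GPa


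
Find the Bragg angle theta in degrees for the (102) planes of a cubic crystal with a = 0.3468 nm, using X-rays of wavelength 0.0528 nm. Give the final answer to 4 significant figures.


d = a / sqrt(h^2+k^2+l^2)
d = 0.3468 / sqrt(5) = 0.155094 nm
lambda = 2*d*sin(theta)  =>  sin(theta) = lambda / (2*d)
sin(theta) = 0.0528 / (2 * 0.155094) = 0.17022
theta = 9.801 deg


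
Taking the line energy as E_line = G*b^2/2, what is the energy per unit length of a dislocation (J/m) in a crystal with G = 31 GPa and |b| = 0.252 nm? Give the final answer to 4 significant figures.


E = G*b^2/2
b = 0.252 nm = 2.52e-10 m
G = 31 GPa = 3.1e+10 Pa
E = 0.5 * 3.1e+10 * (2.52e-10)^2
E = 9.843e-10 J/m


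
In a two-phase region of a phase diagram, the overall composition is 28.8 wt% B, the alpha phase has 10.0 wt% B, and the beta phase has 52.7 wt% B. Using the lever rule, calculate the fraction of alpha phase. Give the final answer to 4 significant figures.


f_alpha = (C_beta - C0) / (C_beta - C_alpha)
f_alpha = (52.7 - 28.8) / (52.7 - 10.0)
f_alpha = 0.5597


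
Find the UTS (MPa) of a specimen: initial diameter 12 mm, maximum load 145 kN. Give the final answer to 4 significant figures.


A0 = pi*(d/2)^2 = pi*(12/2)^2 = 113.097 mm^2
UTS = F_max / A0 = 145*1000 / 113.097
UTS = 1282 MPa


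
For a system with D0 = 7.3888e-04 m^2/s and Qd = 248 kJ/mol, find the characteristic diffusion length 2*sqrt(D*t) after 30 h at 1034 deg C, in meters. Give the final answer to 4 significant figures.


Step 1: D = D0 * exp(-Qd/(R*T))
T = 1307.15 K
D = 7.3888e-04 * exp(-248e3 / (8.314 * 1307.15)) = 9.07738e-14 m^2/s
Step 2: L = 2*sqrt(D*t)
t = 30 h = 108000 s
L = 2*sqrt(9.07738e-14 * 108000) = 1.98e-04 m


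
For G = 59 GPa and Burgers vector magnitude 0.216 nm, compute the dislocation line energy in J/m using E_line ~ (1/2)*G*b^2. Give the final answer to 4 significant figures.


E = G*b^2/2
b = 0.216 nm = 2.16e-10 m
G = 59 GPa = 5.9e+10 Pa
E = 0.5 * 5.9e+10 * (2.16e-10)^2
E = 1.376e-09 J/m


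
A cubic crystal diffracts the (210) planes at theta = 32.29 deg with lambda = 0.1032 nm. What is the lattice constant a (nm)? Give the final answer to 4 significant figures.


d = lambda / (2*sin(theta))
d = 0.1032 / (2*sin(32.29 deg))
d = 0.0965922 nm
a = d * sqrt(h^2+k^2+l^2) = 0.0965922 * sqrt(5)
a = 0.216 nm


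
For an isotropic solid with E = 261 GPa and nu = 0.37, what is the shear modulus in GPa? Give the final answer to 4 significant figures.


G = E / (2*(1+nu))
G = 261 / (2*(1+0.37))
G = 95.26 GPa


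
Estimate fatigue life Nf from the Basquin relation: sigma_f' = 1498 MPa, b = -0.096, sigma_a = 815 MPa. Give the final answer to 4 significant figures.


sigma_a = sigma_f' * (2*Nf)^b
2*Nf = (sigma_a / sigma_f')^(1/b)
2*Nf = (815 / 1498)^(1/-0.096)
2*Nf = 567.139
Nf = 283.6 cycles


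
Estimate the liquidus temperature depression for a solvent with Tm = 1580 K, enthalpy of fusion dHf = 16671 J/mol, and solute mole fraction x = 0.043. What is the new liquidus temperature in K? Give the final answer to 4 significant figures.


dT = R*Tm^2*x / dHf
dT = 8.314 * 1580^2 * 0.043 / 16671
dT = 53.5342 K
T_new = 1580 - 53.5342 = 1526 K


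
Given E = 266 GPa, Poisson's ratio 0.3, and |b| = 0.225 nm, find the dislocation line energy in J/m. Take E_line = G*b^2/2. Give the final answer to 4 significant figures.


Step 1: G = E / (2*(1+nu))
G = 266 / (2*(1+0.3)) = 102.308 GPa = 1.02308e+11 Pa
Step 2: E_line = G*b^2/2
b = 0.225 nm = 2.25e-10 m
E_line = 0.5 * 1.02308e+11 * (2.25e-10)^2 = 2.59e-09 J/m


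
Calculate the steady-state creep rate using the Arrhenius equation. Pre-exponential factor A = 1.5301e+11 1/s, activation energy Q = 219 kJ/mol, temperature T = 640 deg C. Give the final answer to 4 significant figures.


rate = A * exp(-Q / (R*T))
T = 640 + 273.15 = 913.15 K
rate = 1.5301e+11 * exp(-219e3 / (8.314 * 913.15))
rate = 0.04538 1/s


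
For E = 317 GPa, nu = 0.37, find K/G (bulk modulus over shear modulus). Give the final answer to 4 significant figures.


G = E / (2*(1+nu))
G = 317 / (2*(1+0.37)) = 115.693 GPa
K = E / (3*(1-2*nu))
K = 317 / (3*(1-2*0.37)) = 406.41 GPa
K/G = 406.41 / 115.693 = 3.513


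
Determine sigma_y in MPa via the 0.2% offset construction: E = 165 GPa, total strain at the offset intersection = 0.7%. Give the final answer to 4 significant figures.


Offset strain = 0.002
Elastic strain at yield = total_strain - offset = 7e-03 - 0.002 = 5e-03
sigma_y = E * elastic_strain = 165000 * 5e-03
sigma_y = 825 MPa


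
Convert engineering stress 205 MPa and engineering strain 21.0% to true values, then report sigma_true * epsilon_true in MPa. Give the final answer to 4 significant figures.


sigma_true = sigma_eng * (1 + epsilon_eng)
sigma_true = 205 * (1 + 0.21) = 248.05 MPa
epsilon_true = ln(1 + epsilon_eng)
epsilon_true = ln(1 + 0.21) = 0.19062
sigma_true * epsilon_true = 248.05 * 0.19062 = 47.28 MPa


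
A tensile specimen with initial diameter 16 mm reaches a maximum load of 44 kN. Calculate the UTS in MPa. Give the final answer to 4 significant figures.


A0 = pi*(d/2)^2 = pi*(16/2)^2 = 201.062 mm^2
UTS = F_max / A0 = 44*1000 / 201.062
UTS = 218.8 MPa


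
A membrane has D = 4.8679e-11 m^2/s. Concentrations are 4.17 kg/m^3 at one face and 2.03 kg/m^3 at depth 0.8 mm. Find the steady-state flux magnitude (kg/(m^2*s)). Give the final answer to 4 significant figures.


J = -D * (dC/dx) = D * (C1 - C2) / dx
J = 4.8679e-11 * (4.17 - 2.03) / 8e-04
J = 1.302e-07 kg/(m^2*s)


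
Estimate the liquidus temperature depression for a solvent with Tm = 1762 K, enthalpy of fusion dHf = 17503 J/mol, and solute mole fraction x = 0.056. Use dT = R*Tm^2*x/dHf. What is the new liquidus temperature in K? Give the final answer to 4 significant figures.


dT = R*Tm^2*x / dHf
dT = 8.314 * 1762^2 * 0.056 / 17503
dT = 82.5843 K
T_new = 1762 - 82.5843 = 1679 K


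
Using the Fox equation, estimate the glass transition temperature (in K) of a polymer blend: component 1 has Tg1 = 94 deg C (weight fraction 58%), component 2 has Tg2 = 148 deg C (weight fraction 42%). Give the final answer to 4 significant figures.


1/Tg = w1/Tg1 + w2/Tg2 (in Kelvin)
Tg1 = 367.15 K, Tg2 = 421.15 K
1/Tg = 0.58/367.15 + 0.42/421.15
Tg = 388 K


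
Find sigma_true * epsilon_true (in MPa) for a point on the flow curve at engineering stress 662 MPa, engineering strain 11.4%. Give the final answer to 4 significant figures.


sigma_true = sigma_eng * (1 + epsilon_eng)
sigma_true = 662 * (1 + 0.114) = 737.468 MPa
epsilon_true = ln(1 + epsilon_eng)
epsilon_true = ln(1 + 0.114) = 0.107957
sigma_true * epsilon_true = 737.468 * 0.107957 = 79.61 MPa


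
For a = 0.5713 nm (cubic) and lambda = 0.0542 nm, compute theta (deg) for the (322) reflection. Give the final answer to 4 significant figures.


d = a / sqrt(h^2+k^2+l^2)
d = 0.5713 / sqrt(17) = 0.138561 nm
lambda = 2*d*sin(theta)  =>  sin(theta) = lambda / (2*d)
sin(theta) = 0.0542 / (2 * 0.138561) = 0.195582
theta = 11.28 deg


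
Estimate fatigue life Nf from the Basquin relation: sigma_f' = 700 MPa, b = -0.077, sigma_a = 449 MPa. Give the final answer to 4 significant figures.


sigma_a = sigma_f' * (2*Nf)^b
2*Nf = (sigma_a / sigma_f')^(1/b)
2*Nf = (449 / 700)^(1/-0.077)
2*Nf = 319.571
Nf = 159.8 cycles


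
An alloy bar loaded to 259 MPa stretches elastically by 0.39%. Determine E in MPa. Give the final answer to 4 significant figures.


E = sigma / epsilon
epsilon = 0.39% = 3.9e-03
E = 259 / 3.9e-03
E = 66410 MPa


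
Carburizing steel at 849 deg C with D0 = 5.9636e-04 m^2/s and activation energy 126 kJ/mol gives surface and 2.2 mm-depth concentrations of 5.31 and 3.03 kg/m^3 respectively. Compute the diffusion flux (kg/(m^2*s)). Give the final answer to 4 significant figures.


Step 1: D = D0 * exp(-Qd/(R*T))
T = 849 + 273.15 = 1122.15 K
D = 5.9636e-04 * exp(-126e3 / (8.314 * 1122.15)) = 8.13127e-10 m^2/s
Step 2: J = D * (C1 - C2) / dx
J = 8.13127e-10 * (5.31 - 3.03) / 2.2e-03
J = 8.427e-07 kg/(m^2*s)


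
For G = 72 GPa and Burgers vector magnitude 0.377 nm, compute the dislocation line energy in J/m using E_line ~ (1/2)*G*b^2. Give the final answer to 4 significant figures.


E = G*b^2/2
b = 0.377 nm = 3.77e-10 m
G = 72 GPa = 7.2e+10 Pa
E = 0.5 * 7.2e+10 * (3.77e-10)^2
E = 5.117e-09 J/m


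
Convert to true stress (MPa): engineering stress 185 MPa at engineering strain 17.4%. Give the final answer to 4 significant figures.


sigma_true = sigma_eng * (1 + epsilon_eng)
sigma_true = 185 * (1 + 0.174)
sigma_true = 217.2 MPa


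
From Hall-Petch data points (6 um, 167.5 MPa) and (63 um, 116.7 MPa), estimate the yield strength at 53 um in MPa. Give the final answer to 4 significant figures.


sigma_y = sigma0 + k / sqrt(d)
1/sqrt(d1) = 1/sqrt(6e-06) = 408.248;  1/sqrt(d2) = 125.988
k = (sigma1 - sigma2) / (1/sqrt(d1) - 1/sqrt(d2)) = (167.5 - 116.7) / (408.248 - 125.988) = 0.179976 MPa*m^0.5
sigma0 = sigma1 - k/sqrt(d1) = 167.5 - 0.179976*408.248 = 94.0252 MPa
sigma_y(d3) = 94.0252 + 0.179976 / sqrt(5.3e-05) = 118.7 MPa


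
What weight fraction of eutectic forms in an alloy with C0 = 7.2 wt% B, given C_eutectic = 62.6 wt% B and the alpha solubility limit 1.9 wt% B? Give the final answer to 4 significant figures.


f_primary = (C_e - C0) / (C_e - C_alpha_max)
f_primary = (62.6 - 7.2) / (62.6 - 1.9)
f_primary = 0.912685
f_eutectic = 1 - 0.912685 = 0.08731


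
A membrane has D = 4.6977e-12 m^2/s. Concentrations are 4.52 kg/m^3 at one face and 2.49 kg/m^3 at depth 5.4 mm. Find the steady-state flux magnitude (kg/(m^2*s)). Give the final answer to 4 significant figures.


J = -D * (dC/dx) = D * (C1 - C2) / dx
J = 4.6977e-12 * (4.52 - 2.49) / 5.4e-03
J = 1.766e-09 kg/(m^2*s)


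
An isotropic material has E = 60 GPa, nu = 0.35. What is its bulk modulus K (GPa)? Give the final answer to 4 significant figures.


K = E / (3*(1-2*nu))
K = 60 / (3*(1-2*0.35))
K = 66.67 GPa


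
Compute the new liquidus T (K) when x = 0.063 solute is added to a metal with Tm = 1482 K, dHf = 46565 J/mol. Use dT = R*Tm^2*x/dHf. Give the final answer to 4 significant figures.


dT = R*Tm^2*x / dHf
dT = 8.314 * 1482^2 * 0.063 / 46565
dT = 24.7051 K
T_new = 1482 - 24.7051 = 1457 K


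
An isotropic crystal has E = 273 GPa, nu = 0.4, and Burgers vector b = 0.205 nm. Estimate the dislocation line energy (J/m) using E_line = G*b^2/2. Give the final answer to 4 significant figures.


Step 1: G = E / (2*(1+nu))
G = 273 / (2*(1+0.4)) = 97.5 GPa = 9.75e+10 Pa
Step 2: E_line = G*b^2/2
b = 0.205 nm = 2.05e-10 m
E_line = 0.5 * 9.75e+10 * (2.05e-10)^2 = 2.049e-09 J/m


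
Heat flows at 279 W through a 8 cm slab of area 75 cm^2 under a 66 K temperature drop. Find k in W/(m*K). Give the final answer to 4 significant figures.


k = Q*L / (A*dT)
L = 0.08 m, A = 7.5e-03 m^2
k = 279 * 0.08 / (7.5e-03 * 66)
k = 45.09 W/(m*K)


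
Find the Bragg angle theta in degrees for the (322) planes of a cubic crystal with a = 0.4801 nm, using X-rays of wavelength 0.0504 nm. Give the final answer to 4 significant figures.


d = a / sqrt(h^2+k^2+l^2)
d = 0.4801 / sqrt(17) = 0.116441 nm
lambda = 2*d*sin(theta)  =>  sin(theta) = lambda / (2*d)
sin(theta) = 0.0504 / (2 * 0.116441) = 0.216418
theta = 12.5 deg


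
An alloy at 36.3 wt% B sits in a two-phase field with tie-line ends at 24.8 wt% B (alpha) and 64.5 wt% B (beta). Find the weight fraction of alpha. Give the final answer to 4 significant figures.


f_alpha = (C_beta - C0) / (C_beta - C_alpha)
f_alpha = (64.5 - 36.3) / (64.5 - 24.8)
f_alpha = 0.7103


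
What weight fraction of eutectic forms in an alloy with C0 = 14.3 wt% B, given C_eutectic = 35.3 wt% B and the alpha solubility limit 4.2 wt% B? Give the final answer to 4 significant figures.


f_primary = (C_e - C0) / (C_e - C_alpha_max)
f_primary = (35.3 - 14.3) / (35.3 - 4.2)
f_primary = 0.675241
f_eutectic = 1 - 0.675241 = 0.3248


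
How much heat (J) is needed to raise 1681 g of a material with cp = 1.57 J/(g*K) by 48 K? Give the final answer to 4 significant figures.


Q = m * cp * dT
Q = 1681 * 1.57 * 48
Q = 126700 J


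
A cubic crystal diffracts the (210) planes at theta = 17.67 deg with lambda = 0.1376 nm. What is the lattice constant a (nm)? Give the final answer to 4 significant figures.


d = lambda / (2*sin(theta))
d = 0.1376 / (2*sin(17.67 deg))
d = 0.226663 nm
a = d * sqrt(h^2+k^2+l^2) = 0.226663 * sqrt(5)
a = 0.5068 nm


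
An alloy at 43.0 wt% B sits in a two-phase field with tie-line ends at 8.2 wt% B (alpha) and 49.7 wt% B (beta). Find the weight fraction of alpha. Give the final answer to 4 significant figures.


f_alpha = (C_beta - C0) / (C_beta - C_alpha)
f_alpha = (49.7 - 43.0) / (49.7 - 8.2)
f_alpha = 0.1614


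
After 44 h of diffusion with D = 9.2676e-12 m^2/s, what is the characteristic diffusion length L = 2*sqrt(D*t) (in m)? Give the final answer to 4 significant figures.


t = 44 hr = 158400 s
Diffusion length = 2*sqrt(D*t)
= 2*sqrt(9.2676e-12 * 158400)
= 2.423e-03 m


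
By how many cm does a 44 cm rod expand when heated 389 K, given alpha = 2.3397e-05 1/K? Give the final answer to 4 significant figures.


dL = L0 * alpha * dT
dL = 44 * 2.3397e-05 * 389
dL = 0.4005 cm


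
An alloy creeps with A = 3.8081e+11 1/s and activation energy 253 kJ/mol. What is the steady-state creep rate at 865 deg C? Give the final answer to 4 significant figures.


rate = A * exp(-Q / (R*T))
T = 865 + 273.15 = 1138.15 K
rate = 3.8081e+11 * exp(-253e3 / (8.314 * 1138.15))
rate = 0.9312 1/s


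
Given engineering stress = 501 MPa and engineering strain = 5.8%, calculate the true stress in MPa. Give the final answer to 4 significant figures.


sigma_true = sigma_eng * (1 + epsilon_eng)
sigma_true = 501 * (1 + 0.058)
sigma_true = 530.1 MPa


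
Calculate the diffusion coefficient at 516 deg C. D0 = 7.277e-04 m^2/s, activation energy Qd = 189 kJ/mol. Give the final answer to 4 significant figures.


D = D0 * exp(-Qd / (R*T))
T = 789.15 K
D = 7.277e-04 * exp(-189e3 / (8.314 * 789.15))
D = 2.246e-16 m^2/s


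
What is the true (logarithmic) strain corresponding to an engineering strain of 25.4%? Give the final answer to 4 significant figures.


epsilon_true = ln(1 + epsilon_eng)
epsilon_true = ln(1 + 0.254)
epsilon_true = 0.2263


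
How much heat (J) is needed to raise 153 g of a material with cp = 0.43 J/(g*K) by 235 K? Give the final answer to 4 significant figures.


Q = m * cp * dT
Q = 153 * 0.43 * 235
Q = 15460 J


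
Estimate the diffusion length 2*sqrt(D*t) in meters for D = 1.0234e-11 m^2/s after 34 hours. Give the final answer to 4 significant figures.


t = 34 hr = 122400 s
Diffusion length = 2*sqrt(D*t)
= 2*sqrt(1.0234e-11 * 122400)
= 2.238e-03 m


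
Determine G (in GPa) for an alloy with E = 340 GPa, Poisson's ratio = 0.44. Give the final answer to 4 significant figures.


G = E / (2*(1+nu))
G = 340 / (2*(1+0.44))
G = 118.1 GPa


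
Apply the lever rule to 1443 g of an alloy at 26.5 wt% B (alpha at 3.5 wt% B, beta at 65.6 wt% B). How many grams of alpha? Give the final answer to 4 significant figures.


f_alpha = (C_beta - C0) / (C_beta - C_alpha)
f_alpha = (65.6 - 26.5) / (65.6 - 3.5) = 0.62963
m_alpha = f_alpha * m_total = 0.62963 * 1443 = 908.6 g


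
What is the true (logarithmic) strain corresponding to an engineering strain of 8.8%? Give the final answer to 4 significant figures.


epsilon_true = ln(1 + epsilon_eng)
epsilon_true = ln(1 + 0.088)
epsilon_true = 0.08434


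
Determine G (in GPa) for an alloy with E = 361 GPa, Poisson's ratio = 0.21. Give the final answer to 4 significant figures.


G = E / (2*(1+nu))
G = 361 / (2*(1+0.21))
G = 149.2 GPa


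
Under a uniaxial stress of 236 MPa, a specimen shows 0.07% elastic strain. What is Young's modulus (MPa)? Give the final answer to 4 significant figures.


E = sigma / epsilon
epsilon = 0.07% = 7e-04
E = 236 / 7e-04
E = 337100 MPa


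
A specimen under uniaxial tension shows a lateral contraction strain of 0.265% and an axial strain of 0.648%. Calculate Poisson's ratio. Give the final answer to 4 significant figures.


nu = -epsilon_lat / epsilon_axial
Lateral strain is contraction (negative), so using magnitudes:
nu = 0.265 / 0.648
nu = 0.409


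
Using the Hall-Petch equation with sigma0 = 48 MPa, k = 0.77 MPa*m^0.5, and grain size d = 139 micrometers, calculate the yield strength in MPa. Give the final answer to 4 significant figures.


sigma_y = sigma0 + k / sqrt(d)
d = 139 um = 1.39e-04 m
sigma_y = 48 + 0.77 / sqrt(1.39e-04)
sigma_y = 113.3 MPa


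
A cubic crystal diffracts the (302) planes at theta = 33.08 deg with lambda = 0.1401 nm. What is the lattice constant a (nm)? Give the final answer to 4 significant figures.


d = lambda / (2*sin(theta))
d = 0.1401 / (2*sin(33.08 deg))
d = 0.128341 nm
a = d * sqrt(h^2+k^2+l^2) = 0.128341 * sqrt(13)
a = 0.4627 nm


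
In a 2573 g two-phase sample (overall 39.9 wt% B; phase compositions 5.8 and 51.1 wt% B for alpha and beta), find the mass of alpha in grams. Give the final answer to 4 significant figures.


f_alpha = (C_beta - C0) / (C_beta - C_alpha)
f_alpha = (51.1 - 39.9) / (51.1 - 5.8) = 0.247241
m_alpha = f_alpha * m_total = 0.247241 * 2573 = 636.2 g


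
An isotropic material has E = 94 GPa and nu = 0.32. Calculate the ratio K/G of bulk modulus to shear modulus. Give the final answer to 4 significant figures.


G = E / (2*(1+nu))
G = 94 / (2*(1+0.32)) = 35.6061 GPa
K = E / (3*(1-2*nu))
K = 94 / (3*(1-2*0.32)) = 87.037 GPa
K/G = 87.037 / 35.6061 = 2.444


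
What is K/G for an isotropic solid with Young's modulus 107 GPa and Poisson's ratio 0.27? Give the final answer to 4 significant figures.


G = E / (2*(1+nu))
G = 107 / (2*(1+0.27)) = 42.126 GPa
K = E / (3*(1-2*nu))
K = 107 / (3*(1-2*0.27)) = 77.5362 GPa
K/G = 77.5362 / 42.126 = 1.841


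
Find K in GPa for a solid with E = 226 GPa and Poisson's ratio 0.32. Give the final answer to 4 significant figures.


K = E / (3*(1-2*nu))
K = 226 / (3*(1-2*0.32))
K = 209.3 GPa


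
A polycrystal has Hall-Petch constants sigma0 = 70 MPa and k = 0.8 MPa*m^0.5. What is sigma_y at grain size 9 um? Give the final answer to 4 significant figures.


sigma_y = sigma0 + k / sqrt(d)
d = 9 um = 9e-06 m
sigma_y = 70 + 0.8 / sqrt(9e-06)
sigma_y = 336.7 MPa


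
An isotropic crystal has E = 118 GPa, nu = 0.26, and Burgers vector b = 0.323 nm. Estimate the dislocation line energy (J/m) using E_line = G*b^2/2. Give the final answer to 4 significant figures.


Step 1: G = E / (2*(1+nu))
G = 118 / (2*(1+0.26)) = 46.8254 GPa = 4.68254e+10 Pa
Step 2: E_line = G*b^2/2
b = 0.323 nm = 3.23e-10 m
E_line = 0.5 * 4.68254e+10 * (3.23e-10)^2 = 2.443e-09 J/m


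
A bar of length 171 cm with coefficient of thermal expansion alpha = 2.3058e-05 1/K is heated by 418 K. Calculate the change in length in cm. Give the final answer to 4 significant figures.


dL = L0 * alpha * dT
dL = 171 * 2.3058e-05 * 418
dL = 1.648 cm


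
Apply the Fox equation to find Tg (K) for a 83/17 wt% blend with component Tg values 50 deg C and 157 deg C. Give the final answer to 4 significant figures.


1/Tg = w1/Tg1 + w2/Tg2 (in Kelvin)
Tg1 = 323.15 K, Tg2 = 430.15 K
1/Tg = 0.83/323.15 + 0.17/430.15
Tg = 337.4 K


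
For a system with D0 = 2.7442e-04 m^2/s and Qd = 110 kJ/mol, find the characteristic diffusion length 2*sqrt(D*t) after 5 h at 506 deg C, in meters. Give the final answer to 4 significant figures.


Step 1: D = D0 * exp(-Qd/(R*T))
T = 779.15 K
D = 2.7442e-04 * exp(-110e3 / (8.314 * 779.15)) = 1.15795e-11 m^2/s
Step 2: L = 2*sqrt(D*t)
t = 5 h = 18000 s
L = 2*sqrt(1.15795e-11 * 18000) = 9.131e-04 m


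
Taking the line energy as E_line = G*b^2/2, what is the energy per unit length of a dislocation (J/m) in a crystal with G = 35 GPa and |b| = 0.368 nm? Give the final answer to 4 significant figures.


E = G*b^2/2
b = 0.368 nm = 3.68e-10 m
G = 35 GPa = 3.5e+10 Pa
E = 0.5 * 3.5e+10 * (3.68e-10)^2
E = 2.37e-09 J/m


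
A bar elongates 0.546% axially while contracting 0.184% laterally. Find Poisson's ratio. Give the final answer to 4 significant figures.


nu = -epsilon_lat / epsilon_axial
Lateral strain is contraction (negative), so using magnitudes:
nu = 0.184 / 0.546
nu = 0.337


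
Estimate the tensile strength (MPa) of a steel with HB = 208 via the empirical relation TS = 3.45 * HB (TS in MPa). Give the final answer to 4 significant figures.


TS (MPa) = 3.45 * HB
TS = 3.45 * 208
TS = 717.6 MPa


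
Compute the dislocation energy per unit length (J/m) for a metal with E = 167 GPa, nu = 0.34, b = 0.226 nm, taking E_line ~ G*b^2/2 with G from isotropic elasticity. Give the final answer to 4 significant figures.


Step 1: G = E / (2*(1+nu))
G = 167 / (2*(1+0.34)) = 62.3134 GPa = 6.23134e+10 Pa
Step 2: E_line = G*b^2/2
b = 0.226 nm = 2.26e-10 m
E_line = 0.5 * 6.23134e+10 * (2.26e-10)^2 = 1.591e-09 J/m


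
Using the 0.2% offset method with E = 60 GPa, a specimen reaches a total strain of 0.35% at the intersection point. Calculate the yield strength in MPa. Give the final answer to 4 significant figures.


Offset strain = 0.002
Elastic strain at yield = total_strain - offset = 3.5e-03 - 0.002 = 1.5e-03
sigma_y = E * elastic_strain = 60000 * 1.5e-03
sigma_y = 90 MPa


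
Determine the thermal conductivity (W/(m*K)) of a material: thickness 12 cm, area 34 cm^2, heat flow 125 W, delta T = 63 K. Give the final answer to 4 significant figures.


k = Q*L / (A*dT)
L = 0.12 m, A = 3.4e-03 m^2
k = 125 * 0.12 / (3.4e-03 * 63)
k = 70.03 W/(m*K)


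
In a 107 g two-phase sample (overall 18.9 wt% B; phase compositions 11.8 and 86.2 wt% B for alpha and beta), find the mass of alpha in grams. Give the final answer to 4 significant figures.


f_alpha = (C_beta - C0) / (C_beta - C_alpha)
f_alpha = (86.2 - 18.9) / (86.2 - 11.8) = 0.90457
m_alpha = f_alpha * m_total = 0.90457 * 107 = 96.79 g


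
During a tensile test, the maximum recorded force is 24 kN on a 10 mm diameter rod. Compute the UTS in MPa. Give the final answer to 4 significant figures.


A0 = pi*(d/2)^2 = pi*(10/2)^2 = 78.5398 mm^2
UTS = F_max / A0 = 24*1000 / 78.5398
UTS = 305.6 MPa


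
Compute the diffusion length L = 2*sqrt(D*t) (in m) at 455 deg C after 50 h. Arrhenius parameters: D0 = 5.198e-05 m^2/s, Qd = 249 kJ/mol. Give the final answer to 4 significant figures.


Step 1: D = D0 * exp(-Qd/(R*T))
T = 728.15 K
D = 5.198e-05 * exp(-249e3 / (8.314 * 728.15)) = 7.12693e-23 m^2/s
Step 2: L = 2*sqrt(D*t)
t = 50 h = 180000 s
L = 2*sqrt(7.12693e-23 * 180000) = 7.163e-09 m


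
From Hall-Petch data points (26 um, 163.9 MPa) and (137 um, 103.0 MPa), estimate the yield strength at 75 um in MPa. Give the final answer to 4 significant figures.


sigma_y = sigma0 + k / sqrt(d)
1/sqrt(d1) = 1/sqrt(2.6e-05) = 196.116;  1/sqrt(d2) = 85.4358
k = (sigma1 - sigma2) / (1/sqrt(d1) - 1/sqrt(d2)) = (163.9 - 103.0) / (196.116 - 85.4358) = 0.550233 MPa*m^0.5
sigma0 = sigma1 - k/sqrt(d1) = 163.9 - 0.550233*196.116 = 55.9904 MPa
sigma_y(d3) = 55.9904 + 0.550233 / sqrt(7.5e-05) = 119.5 MPa


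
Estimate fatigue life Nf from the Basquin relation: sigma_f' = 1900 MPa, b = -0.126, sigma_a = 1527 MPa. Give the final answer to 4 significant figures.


sigma_a = sigma_f' * (2*Nf)^b
2*Nf = (sigma_a / sigma_f')^(1/b)
2*Nf = (1527 / 1900)^(1/-0.126)
2*Nf = 5.66618
Nf = 2.833 cycles


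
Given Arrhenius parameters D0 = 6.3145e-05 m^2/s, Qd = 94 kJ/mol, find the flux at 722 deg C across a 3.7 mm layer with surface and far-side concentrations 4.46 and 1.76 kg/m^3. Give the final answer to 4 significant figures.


Step 1: D = D0 * exp(-Qd/(R*T))
T = 722 + 273.15 = 995.15 K
D = 6.3145e-05 * exp(-94e3 / (8.314 * 995.15)) = 7.3481e-10 m^2/s
Step 2: J = D * (C1 - C2) / dx
J = 7.3481e-10 * (4.46 - 1.76) / 3.7e-03
J = 5.362e-07 kg/(m^2*s)


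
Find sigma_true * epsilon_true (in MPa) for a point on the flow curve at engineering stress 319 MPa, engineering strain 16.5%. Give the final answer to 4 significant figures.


sigma_true = sigma_eng * (1 + epsilon_eng)
sigma_true = 319 * (1 + 0.165) = 371.635 MPa
epsilon_true = ln(1 + epsilon_eng)
epsilon_true = ln(1 + 0.165) = 0.152721
sigma_true * epsilon_true = 371.635 * 0.152721 = 56.76 MPa


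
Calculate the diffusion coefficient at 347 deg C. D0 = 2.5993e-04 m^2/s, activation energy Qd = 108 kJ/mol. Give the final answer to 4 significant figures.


D = D0 * exp(-Qd / (R*T))
T = 620.15 K
D = 2.5993e-04 * exp(-108e3 / (8.314 * 620.15))
D = 2.079e-13 m^2/s


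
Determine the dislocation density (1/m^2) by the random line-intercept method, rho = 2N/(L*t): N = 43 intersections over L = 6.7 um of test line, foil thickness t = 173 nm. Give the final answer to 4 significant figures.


rho = 2N / (L * t)
L = 6.7 um = 6.7e-06 m, t = 173 nm = 1.73e-07 m
rho = 2 * 43 / (6.7e-06 * 1.73e-07)
rho = 7.42e+13 1/m^2


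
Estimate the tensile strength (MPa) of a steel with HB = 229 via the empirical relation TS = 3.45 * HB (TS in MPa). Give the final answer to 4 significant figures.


TS (MPa) = 3.45 * HB
TS = 3.45 * 229
TS = 790.1 MPa


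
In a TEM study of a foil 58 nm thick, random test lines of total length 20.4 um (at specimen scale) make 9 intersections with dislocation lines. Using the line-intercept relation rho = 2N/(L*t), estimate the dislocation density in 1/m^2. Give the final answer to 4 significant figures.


rho = 2N / (L * t)
L = 20.4 um = 2.04e-05 m, t = 58 nm = 5.8e-08 m
rho = 2 * 9 / (2.04e-05 * 5.8e-08)
rho = 1.521e+13 1/m^2


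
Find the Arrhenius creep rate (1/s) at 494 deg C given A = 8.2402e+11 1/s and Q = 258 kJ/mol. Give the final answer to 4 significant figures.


rate = A * exp(-Q / (R*T))
T = 494 + 273.15 = 767.15 K
rate = 8.2402e+11 * exp(-258e3 / (8.314 * 767.15))
rate = 2.23e-06 1/s


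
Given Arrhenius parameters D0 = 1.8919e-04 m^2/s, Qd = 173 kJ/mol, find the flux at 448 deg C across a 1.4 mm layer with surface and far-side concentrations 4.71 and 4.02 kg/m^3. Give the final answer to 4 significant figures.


Step 1: D = D0 * exp(-Qd/(R*T))
T = 448 + 273.15 = 721.15 K
D = 1.8919e-04 * exp(-173e3 / (8.314 * 721.15)) = 5.5672e-17 m^2/s
Step 2: J = D * (C1 - C2) / dx
J = 5.5672e-17 * (4.71 - 4.02) / 1.4e-03
J = 2.744e-14 kg/(m^2*s)


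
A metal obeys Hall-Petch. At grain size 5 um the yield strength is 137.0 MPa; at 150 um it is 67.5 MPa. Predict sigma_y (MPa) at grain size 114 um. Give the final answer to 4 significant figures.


sigma_y = sigma0 + k / sqrt(d)
1/sqrt(d1) = 1/sqrt(5e-06) = 447.214;  1/sqrt(d2) = 81.6497
k = (sigma1 - sigma2) / (1/sqrt(d1) - 1/sqrt(d2)) = (137.0 - 67.5) / (447.214 - 81.6497) = 0.190117 MPa*m^0.5
sigma0 = sigma1 - k/sqrt(d1) = 137.0 - 0.190117*447.214 = 51.977 MPa
sigma_y(d3) = 51.977 + 0.190117 / sqrt(1.14e-04) = 69.78 MPa


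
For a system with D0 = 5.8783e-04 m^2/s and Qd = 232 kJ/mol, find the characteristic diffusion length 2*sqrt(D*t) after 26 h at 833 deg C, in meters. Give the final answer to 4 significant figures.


Step 1: D = D0 * exp(-Qd/(R*T))
T = 1106.15 K
D = 5.8783e-04 * exp(-232e3 / (8.314 * 1106.15)) = 6.50649e-15 m^2/s
Step 2: L = 2*sqrt(D*t)
t = 26 h = 93600 s
L = 2*sqrt(6.50649e-15 * 93600) = 4.936e-05 m


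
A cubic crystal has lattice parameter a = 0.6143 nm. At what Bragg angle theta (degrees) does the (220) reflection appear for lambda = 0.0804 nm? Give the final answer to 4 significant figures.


d = a / sqrt(h^2+k^2+l^2)
d = 0.6143 / sqrt(8) = 0.217188 nm
lambda = 2*d*sin(theta)  =>  sin(theta) = lambda / (2*d)
sin(theta) = 0.0804 / (2 * 0.217188) = 0.185093
theta = 10.67 deg
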